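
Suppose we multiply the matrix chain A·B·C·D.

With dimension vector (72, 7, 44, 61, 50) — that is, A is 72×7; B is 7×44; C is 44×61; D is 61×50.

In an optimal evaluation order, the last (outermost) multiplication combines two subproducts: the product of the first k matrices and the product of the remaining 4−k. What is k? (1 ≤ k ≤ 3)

1

Adjacent pairs: AB = 72·7·44 = 22176; BC = 7·44·61 = 18788; CD = 44·61·50 = 134200.
Length 3: A..C: k=1: 0+18788+72·7·61=49532; k=2: 22176+0+72·44·61=215424 → min 49532 | B..D: k=2: 0+134200+7·44·50=149600; k=3: 18788+0+7·61·50=40138 → min 40138.
Top-level splits: k=1: (A..A)·(B..D) → 0+40138+72·7·50 = 65338; k=2: (A..B)·(C..D) → 22176+134200+72·44·50 = 314776; k=3: (A..C)·(D..D) → 49532+0+72·61·50 = 269132.
Best split is after A, i.e. k = 1.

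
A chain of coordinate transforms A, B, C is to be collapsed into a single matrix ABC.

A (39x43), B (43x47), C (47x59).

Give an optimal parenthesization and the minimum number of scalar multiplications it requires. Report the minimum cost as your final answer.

186966

(A(BC)): cost 218182.
((AB)C): cost 186966.
Optimal: ((AB)C) with cost 186966.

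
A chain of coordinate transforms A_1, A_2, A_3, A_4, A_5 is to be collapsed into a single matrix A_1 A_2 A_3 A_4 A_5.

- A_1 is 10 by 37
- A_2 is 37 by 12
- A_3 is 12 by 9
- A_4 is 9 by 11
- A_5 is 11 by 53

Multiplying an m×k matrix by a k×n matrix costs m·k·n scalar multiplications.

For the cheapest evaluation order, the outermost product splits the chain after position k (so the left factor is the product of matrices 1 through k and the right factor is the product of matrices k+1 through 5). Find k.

Adjacent pairs: A_1A_2 = 10·37·12 = 4440; A_2A_3 = 37·12·9 = 3996; A_3A_4 = 12·9·11 = 1188; A_4A_5 = 9·11·53 = 5247.
Length 3: A_1..A_3: k=1: 0+3996+10·37·9=7326; k=2: 4440+0+10·12·9=5520 → min 5520 | A_2..A_4: k=2: 0+1188+37·12·11=6072; k=3: 3996+0+37·9·11=7659 → min 6072 | A_3..A_5: k=3: 0+5247+12·9·53=10971; k=4: 1188+0+12·11·53=8184 → min 8184.
Length 4: A_1..A_4: k=1: 0+6072+10·37·11=10142; k=2: 4440+1188+10·12·11=6948; k=3: 5520+0+10·9·11=6510 → min 6510 | A_2..A_5: k=2: 0+8184+37·12·53=31716; k=3: 3996+5247+37·9·53=26892; k=4: 6072+0+37·11·53=27643 → min 26892.
Top-level splits: k=1: (A_1..A_1)·(A_2..A_5) → 0+26892+10·37·53 = 46502; k=2: (A_1..A_2)·(A_3..A_5) → 4440+8184+10·12·53 = 18984; k=3: (A_1..A_3)·(A_4..A_5) → 5520+5247+10·9·53 = 15537; k=4: (A_1..A_4)·(A_5..A_5) → 6510+0+10·11·53 = 12340.
Best split is after A_4, i.e. k = 4.

4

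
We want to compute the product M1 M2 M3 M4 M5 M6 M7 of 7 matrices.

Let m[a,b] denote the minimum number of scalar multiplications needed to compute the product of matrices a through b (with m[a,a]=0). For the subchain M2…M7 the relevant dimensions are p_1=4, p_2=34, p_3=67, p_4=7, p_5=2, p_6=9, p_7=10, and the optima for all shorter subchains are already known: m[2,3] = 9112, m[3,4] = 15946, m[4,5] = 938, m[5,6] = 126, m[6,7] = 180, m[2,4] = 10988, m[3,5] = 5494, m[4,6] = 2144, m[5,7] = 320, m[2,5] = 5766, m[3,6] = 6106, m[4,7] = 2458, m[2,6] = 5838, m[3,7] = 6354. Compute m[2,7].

m[2,7] = min over k∈[2,6] of m[2,k]+m[k+1,7]+p_{1}·p_k·p_{7}.
k=2: 0 + 6354 + 4·34·10 = 7714; k=3: 9112 + 2458 + 4·67·10 = 14250; k=4: 10988 + 320 + 4·7·10 = 11588; k=5: 5766 + 180 + 4·2·10 = 6026; k=6: 5838 + 0 + 4·9·10 = 6198.
Minimum: 6026 at k=5.

6026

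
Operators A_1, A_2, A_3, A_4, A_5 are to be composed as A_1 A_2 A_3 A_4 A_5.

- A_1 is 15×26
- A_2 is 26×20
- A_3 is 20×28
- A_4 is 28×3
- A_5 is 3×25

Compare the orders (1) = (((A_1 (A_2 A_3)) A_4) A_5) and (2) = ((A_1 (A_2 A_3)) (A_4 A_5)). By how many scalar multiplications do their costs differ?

10215

Order (1) = (((A_1 (A_2 A_3)) A_4) A_5): (A_2 A_3): 26×20 by 20×28 → 26×28, cost 26·20·28 = 14560; (A_1 (A_2 A_3)): 15×26 by 26×28 → 15×28, cost 15·26·28 = 10920; cumulative 25480; ((A_1 (A_2 A_3)) A_4): 15×28 by 28×3 → 15×3, cost 15·28·3 = 1260; cumulative 26740; (((A_1 (A_2 A_3)) A_4) A_5): 15×3 by 3×25 → 15×25, cost 15·3·25 = 1125; cumulative 27865. Total 27865.
Order (2) = ((A_1 (A_2 A_3)) (A_4 A_5)): (A_2 A_3): 26×20 by 20×28 → 26×28, cost 26·20·28 = 14560; (A_1 (A_2 A_3)): 15×26 by 26×28 → 15×28, cost 15·26·28 = 10920; cumulative 25480; (A_4 A_5): 28×3 by 3×25 → 28×25, cost 28·3·25 = 2100; ((A_1 (A_2 A_3)) (A_4 A_5)): 15×28 by 28×25 → 15×25, cost 15·28·25 = 10500; cumulative 38080. Total 38080.
Difference: |27865 − 38080| = 10215.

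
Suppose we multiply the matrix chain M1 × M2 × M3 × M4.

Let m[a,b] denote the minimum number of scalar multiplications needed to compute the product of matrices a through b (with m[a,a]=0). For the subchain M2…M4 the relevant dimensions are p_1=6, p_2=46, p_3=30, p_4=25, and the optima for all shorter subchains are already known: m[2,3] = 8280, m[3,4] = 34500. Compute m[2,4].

m[2,4] = min over k∈[2,3] of m[2,k]+m[k+1,4]+p_{1}·p_k·p_{4}.
k=2: 0 + 34500 + 6·46·25 = 41400; k=3: 8280 + 0 + 6·30·25 = 12780.
Minimum: 12780 at k=3.

12780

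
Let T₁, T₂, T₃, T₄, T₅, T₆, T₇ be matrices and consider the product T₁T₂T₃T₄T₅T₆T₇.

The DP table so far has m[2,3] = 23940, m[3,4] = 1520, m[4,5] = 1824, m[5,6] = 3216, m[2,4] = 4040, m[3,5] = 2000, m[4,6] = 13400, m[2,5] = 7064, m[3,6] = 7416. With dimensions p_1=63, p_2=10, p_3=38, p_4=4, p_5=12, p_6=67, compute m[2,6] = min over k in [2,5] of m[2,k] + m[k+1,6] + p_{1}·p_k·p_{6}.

m[2,6] = min over k∈[2,5] of m[2,k]+m[k+1,6]+p_{1}·p_k·p_{6}.
k=2: 0 + 7416 + 63·10·67 = 49626; k=3: 23940 + 13400 + 63·38·67 = 197738; k=4: 4040 + 3216 + 63·4·67 = 24140; k=5: 7064 + 0 + 63·12·67 = 57716.
Minimum: 24140 at k=4.

24140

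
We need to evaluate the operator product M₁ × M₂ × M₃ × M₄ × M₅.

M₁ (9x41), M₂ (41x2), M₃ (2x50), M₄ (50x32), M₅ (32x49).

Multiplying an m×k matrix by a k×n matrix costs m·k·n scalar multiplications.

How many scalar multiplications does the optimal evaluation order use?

7956

Adjacent pairs: M₁M₂ = 9·41·2 = 738; M₂M₃ = 41·2·50 = 4100; M₃M₄ = 2·50·32 = 3200; M₄M₅ = 50·32·49 = 78400.
Length 3: M₁..M₃: k=1: 0+4100+9·41·50=22550; k=2: 738+0+9·2·50=1638 → min 1638 | M₂..M₄: k=2: 0+3200+41·2·32=5824; k=3: 4100+0+41·50·32=69700 → min 5824 | M₃..M₅: k=3: 0+78400+2·50·49=83300; k=4: 3200+0+2·32·49=6336 → min 6336.
Length 4: M₁..M₄: k=1: 0+5824+9·41·32=17632; k=2: 738+3200+9·2·32=4514; k=3: 1638+0+9·50·32=16038 → min 4514 | M₂..M₅: k=2: 0+6336+41·2·49=10354; k=3: 4100+78400+41·50·49=182950; k=4: 5824+0+41·32·49=70112 → min 10354.
Length 5: M₁..M₅: k=1: 0+10354+9·41·49=28435; k=2: 738+6336+9·2·49=7956; k=3: 1638+78400+9·50·49=102088; k=4: 4514+0+9·32·49=18626 → min 7956.
Optimal order: ((M₁ × M₂) × ((M₃ × M₄) × M₅)) with cost 7956.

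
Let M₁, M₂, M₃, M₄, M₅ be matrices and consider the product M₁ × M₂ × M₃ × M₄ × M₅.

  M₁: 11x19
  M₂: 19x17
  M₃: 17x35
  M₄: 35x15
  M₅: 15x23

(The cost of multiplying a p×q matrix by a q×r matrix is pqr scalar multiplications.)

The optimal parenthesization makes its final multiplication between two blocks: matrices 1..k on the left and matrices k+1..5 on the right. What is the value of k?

4

Adjacent pairs: M₁M₂ = 11·19·17 = 3553; M₂M₃ = 19·17·35 = 11305; M₃M₄ = 17·35·15 = 8925; M₄M₅ = 35·15·23 = 12075.
Length 3: M₁..M₃: k=1: 0+11305+11·19·35=18620; k=2: 3553+0+11·17·35=10098 → min 10098 | M₂..M₄: k=2: 0+8925+19·17·15=13770; k=3: 11305+0+19·35·15=21280 → min 13770 | M₃..M₅: k=3: 0+12075+17·35·23=25760; k=4: 8925+0+17·15·23=14790 → min 14790.
Length 4: M₁..M₄: k=1: 0+13770+11·19·15=16905; k=2: 3553+8925+11·17·15=15283; k=3: 10098+0+11·35·15=15873 → min 15283 | M₂..M₅: k=2: 0+14790+19·17·23=22219; k=3: 11305+12075+19·35·23=38675; k=4: 13770+0+19·15·23=20325 → min 20325.
Top-level splits: k=1: (M₁..M₁)·(M₂..M₅) → 0+20325+11·19·23 = 25132; k=2: (M₁..M₂)·(M₃..M₅) → 3553+14790+11·17·23 = 22644; k=3: (M₁..M₃)·(M₄..M₅) → 10098+12075+11·35·23 = 31028; k=4: (M₁..M₄)·(M₅..M₅) → 15283+0+11·15·23 = 19078.
Best split is after M₄, i.e. k = 4.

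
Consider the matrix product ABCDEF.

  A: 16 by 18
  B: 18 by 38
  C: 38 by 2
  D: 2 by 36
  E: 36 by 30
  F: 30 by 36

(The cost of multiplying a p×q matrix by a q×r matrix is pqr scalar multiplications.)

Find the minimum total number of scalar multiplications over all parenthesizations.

7416

Adjacent pairs: AB = 16·18·38 = 10944; BC = 18·38·2 = 1368; CD = 38·2·36 = 2736; DE = 2·36·30 = 2160; EF = 36·30·36 = 38880.
Length 3: A..C: k=1: 0+1368+16·18·2=1944; k=2: 10944+0+16·38·2=12160 → min 1944 | B..D: k=2: 0+2736+18·38·36=27360; k=3: 1368+0+18·2·36=2664 → min 2664 | C..E: k=3: 0+2160+38·2·30=4440; k=4: 2736+0+38·36·30=43776 → min 4440 | D..F: k=4: 0+38880+2·36·36=41472; k=5: 2160+0+2·30·36=4320 → min 4320.
Length 4: A..D: k=1: 0+2664+16·18·36=13032; k=2: 10944+2736+16·38·36=35568; k=3: 1944+0+16·2·36=3096 → min 3096 | B..E: k=2: 0+4440+18·38·30=24960; k=3: 1368+2160+18·2·30=4608; k=4: 2664+0+18·36·30=22104 → min 4608 | C..F: k=3: 0+4320+38·2·36=7056; k=4: 2736+38880+38·36·36=90864; k=5: 4440+0+38·30·36=45480 → min 7056.
Length 5: A..E: k=1: 0+4608+16·18·30=13248; k=2: 10944+4440+16·38·30=33624; k=3: 1944+2160+16·2·30=5064; k=4: 3096+0+16·36·30=20376 → min 5064 | B..F: k=2: 0+7056+18·38·36=31680; k=3: 1368+4320+18·2·36=6984; k=4: 2664+38880+18·36·36=64872; k=5: 4608+0+18·30·36=24048 → min 6984.
Length 6: A..F: k=1: 0+6984+16·18·36=17352; k=2: 10944+7056+16·38·36=39888; k=3: 1944+4320+16·2·36=7416; k=4: 3096+38880+16·36·36=62712; k=5: 5064+0+16·30·36=22344 → min 7416.
Optimal order: ((A(BC))((DE)F)) with cost 7416.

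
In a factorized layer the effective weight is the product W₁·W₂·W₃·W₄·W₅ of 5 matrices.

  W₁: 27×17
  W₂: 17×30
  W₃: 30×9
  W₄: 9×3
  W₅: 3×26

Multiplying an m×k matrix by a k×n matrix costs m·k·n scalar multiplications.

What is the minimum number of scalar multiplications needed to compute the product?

5823

Adjacent pairs: W₁W₂ = 27·17·30 = 13770; W₂W₃ = 17·30·9 = 4590; W₃W₄ = 30·9·3 = 810; W₄W₅ = 9·3·26 = 702.
Length 3: W₁..W₃: k=1: 0+4590+27·17·9=8721; k=2: 13770+0+27·30·9=21060 → min 8721 | W₂..W₄: k=2: 0+810+17·30·3=2340; k=3: 4590+0+17·9·3=5049 → min 2340 | W₃..W₅: k=3: 0+702+30·9·26=7722; k=4: 810+0+30·3·26=3150 → min 3150.
Length 4: W₁..W₄: k=1: 0+2340+27·17·3=3717; k=2: 13770+810+27·30·3=17010; k=3: 8721+0+27·9·3=9450 → min 3717 | W₂..W₅: k=2: 0+3150+17·30·26=16410; k=3: 4590+702+17·9·26=9270; k=4: 2340+0+17·3·26=3666 → min 3666.
Length 5: W₁..W₅: k=1: 0+3666+27·17·26=15600; k=2: 13770+3150+27·30·26=37980; k=3: 8721+702+27·9·26=15741; k=4: 3717+0+27·3·26=5823 → min 5823.
Optimal order: ((W₁·(W₂·(W₃·W₄)))·W₅) with cost 5823.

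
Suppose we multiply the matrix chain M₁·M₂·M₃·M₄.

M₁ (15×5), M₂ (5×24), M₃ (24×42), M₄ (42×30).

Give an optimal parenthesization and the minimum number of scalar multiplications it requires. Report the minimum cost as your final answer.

13590

Adjacent pairs: M₁M₂ = 15·5·24 = 1800; M₂M₃ = 5·24·42 = 5040; M₃M₄ = 24·42·30 = 30240.
Length 3: M₁..M₃: k=1: 0+5040+15·5·42=8190; k=2: 1800+0+15·24·42=16920 → min 8190 | M₂..M₄: k=2: 0+30240+5·24·30=33840; k=3: 5040+0+5·42·30=11340 → min 11340.
Length 4: M₁..M₄: k=1: 0+11340+15·5·30=13590; k=2: 1800+30240+15·24·30=42840; k=3: 8190+0+15·42·30=27090 → min 13590.
Optimal parenthesization: (M₁·((M₂·M₃)·M₄)) with cost 13590.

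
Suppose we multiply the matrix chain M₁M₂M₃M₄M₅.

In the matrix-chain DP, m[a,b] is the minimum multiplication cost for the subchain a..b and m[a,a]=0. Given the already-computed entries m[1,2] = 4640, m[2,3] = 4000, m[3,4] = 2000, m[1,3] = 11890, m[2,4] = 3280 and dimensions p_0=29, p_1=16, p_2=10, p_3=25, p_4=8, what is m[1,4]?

m[1,4] = min over k∈[1,3] of m[1,k]+m[k+1,4]+p_{0}·p_k·p_{4}.
k=1: 0 + 3280 + 29·16·8 = 6992; k=2: 4640 + 2000 + 29·10·8 = 8960; k=3: 11890 + 0 + 29·25·8 = 17690.
Minimum: 6992 at k=1.

6992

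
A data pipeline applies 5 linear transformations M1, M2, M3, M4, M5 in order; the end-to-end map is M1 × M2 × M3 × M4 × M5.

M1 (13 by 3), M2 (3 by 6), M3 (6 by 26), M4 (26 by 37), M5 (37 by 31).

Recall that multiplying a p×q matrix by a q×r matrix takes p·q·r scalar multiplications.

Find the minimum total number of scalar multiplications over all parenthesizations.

Adjacent pairs: M1M2 = 13·3·6 = 234; M2M3 = 3·6·26 = 468; M3M4 = 6·26·37 = 5772; M4M5 = 26·37·31 = 29822.
Length 3: M1..M3: k=1: 0+468+13·3·26=1482; k=2: 234+0+13·6·26=2262 → min 1482 | M2..M4: k=2: 0+5772+3·6·37=6438; k=3: 468+0+3·26·37=3354 → min 3354 | M3..M5: k=3: 0+29822+6·26·31=34658; k=4: 5772+0+6·37·31=12654 → min 12654.
Length 4: M1..M4: k=1: 0+3354+13·3·37=4797; k=2: 234+5772+13·6·37=8892; k=3: 1482+0+13·26·37=13988 → min 4797 | M2..M5: k=2: 0+12654+3·6·31=13212; k=3: 468+29822+3·26·31=32708; k=4: 3354+0+3·37·31=6795 → min 6795.
Length 5: M1..M5: k=1: 0+6795+13·3·31=8004; k=2: 234+12654+13·6·31=15306; k=3: 1482+29822+13·26·31=41782; k=4: 4797+0+13·37·31=19708 → min 8004.
Optimal order: (M1 × (((M2 × M3) × M4) × M5)) with cost 8004.

8004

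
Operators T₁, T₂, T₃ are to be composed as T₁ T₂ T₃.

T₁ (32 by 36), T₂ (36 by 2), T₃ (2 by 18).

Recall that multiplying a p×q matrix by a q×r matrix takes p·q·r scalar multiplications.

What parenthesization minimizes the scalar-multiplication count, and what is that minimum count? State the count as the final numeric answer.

(T₁ (T₂ T₃)): cost 22032.
((T₁ T₂) T₃): cost 3456.
Optimal: ((T₁ T₂) T₃) with cost 3456.

3456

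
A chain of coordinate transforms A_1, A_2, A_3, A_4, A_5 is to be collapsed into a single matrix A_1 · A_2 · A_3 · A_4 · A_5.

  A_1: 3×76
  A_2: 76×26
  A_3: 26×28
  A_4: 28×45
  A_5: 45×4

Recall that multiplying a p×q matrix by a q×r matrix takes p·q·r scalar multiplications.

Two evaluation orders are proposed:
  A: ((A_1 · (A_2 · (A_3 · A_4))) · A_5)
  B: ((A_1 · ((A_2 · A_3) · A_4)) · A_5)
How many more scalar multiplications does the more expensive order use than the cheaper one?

Order A = ((A_1 · (A_2 · (A_3 · A_4))) · A_5): (A_3 · A_4): 26×28 by 28×45 → 26×45, cost 26·28·45 = 32760; (A_2 · (A_3 · A_4)): 76×26 by 26×45 → 76×45, cost 76·26·45 = 88920; cumulative 121680; (A_1 · (A_2 · (A_3 · A_4))): 3×76 by 76×45 → 3×45, cost 3·76·45 = 10260; cumulative 131940; ((A_1 · (A_2 · (A_3 · A_4))) · A_5): 3×45 by 45×4 → 3×4, cost 3·45·4 = 540; cumulative 132480. Total 132480.
Order B = ((A_1 · ((A_2 · A_3) · A_4)) · A_5): (A_2 · A_3): 76×26 by 26×28 → 76×28, cost 76·26·28 = 55328; ((A_2 · A_3) · A_4): 76×28 by 28×45 → 76×45, cost 76·28·45 = 95760; cumulative 151088; (A_1 · ((A_2 · A_3) · A_4)): 3×76 by 76×45 → 3×45, cost 3·76·45 = 10260; cumulative 161348; ((A_1 · ((A_2 · A_3) · A_4)) · A_5): 3×45 by 45×4 → 3×4, cost 3·45·4 = 540; cumulative 161888. Total 161888.
Difference: |132480 − 161888| = 29408.

29408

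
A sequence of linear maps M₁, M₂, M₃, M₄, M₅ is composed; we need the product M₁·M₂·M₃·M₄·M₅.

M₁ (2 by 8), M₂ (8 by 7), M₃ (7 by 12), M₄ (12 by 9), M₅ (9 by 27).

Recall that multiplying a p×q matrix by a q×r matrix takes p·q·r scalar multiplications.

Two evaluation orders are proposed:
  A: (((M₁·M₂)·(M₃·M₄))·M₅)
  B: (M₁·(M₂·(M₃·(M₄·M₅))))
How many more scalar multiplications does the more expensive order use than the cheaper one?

Order A = (((M₁·M₂)·(M₃·M₄))·M₅): (M₁·M₂): 2×8 by 8×7 → 2×7, cost 2·8·7 = 112; (M₃·M₄): 7×12 by 12×9 → 7×9, cost 7·12·9 = 756; ((M₁·M₂)·(M₃·M₄)): 2×7 by 7×9 → 2×9, cost 2·7·9 = 126; cumulative 994; (((M₁·M₂)·(M₃·M₄))·M₅): 2×9 by 9×27 → 2×27, cost 2·9·27 = 486; cumulative 1480. Total 1480.
Order B = (M₁·(M₂·(M₃·(M₄·M₅)))): (M₄·M₅): 12×9 by 9×27 → 12×27, cost 12·9·27 = 2916; (M₃·(M₄·M₅)): 7×12 by 12×27 → 7×27, cost 7·12·27 = 2268; cumulative 5184; (M₂·(M₃·(M₄·M₅))): 8×7 by 7×27 → 8×27, cost 8·7·27 = 1512; cumulative 6696; (M₁·(M₂·(M₃·(M₄·M₅)))): 2×8 by 8×27 → 2×27, cost 2·8·27 = 432; cumulative 7128. Total 7128.
Difference: |1480 − 7128| = 5648.

5648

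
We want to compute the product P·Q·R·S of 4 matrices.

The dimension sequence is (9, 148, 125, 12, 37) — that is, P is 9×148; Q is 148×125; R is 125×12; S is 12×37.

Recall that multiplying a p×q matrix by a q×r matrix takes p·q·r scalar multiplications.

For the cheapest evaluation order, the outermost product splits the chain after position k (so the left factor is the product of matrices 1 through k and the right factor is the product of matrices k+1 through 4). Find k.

3

Adjacent pairs: PQ = 9·148·125 = 166500; QR = 148·125·12 = 222000; RS = 125·12·37 = 55500.
Length 3: P..R: k=1: 0+222000+9·148·12=237984; k=2: 166500+0+9·125·12=180000 → min 180000 | Q..S: k=2: 0+55500+148·125·37=740000; k=3: 222000+0+148·12·37=287712 → min 287712.
Top-level splits: k=1: (P..P)·(Q..S) → 0+287712+9·148·37 = 336996; k=2: (P..Q)·(R..S) → 166500+55500+9·125·37 = 263625; k=3: (P..R)·(S..S) → 180000+0+9·12·37 = 183996.
Best split is after R, i.e. k = 3.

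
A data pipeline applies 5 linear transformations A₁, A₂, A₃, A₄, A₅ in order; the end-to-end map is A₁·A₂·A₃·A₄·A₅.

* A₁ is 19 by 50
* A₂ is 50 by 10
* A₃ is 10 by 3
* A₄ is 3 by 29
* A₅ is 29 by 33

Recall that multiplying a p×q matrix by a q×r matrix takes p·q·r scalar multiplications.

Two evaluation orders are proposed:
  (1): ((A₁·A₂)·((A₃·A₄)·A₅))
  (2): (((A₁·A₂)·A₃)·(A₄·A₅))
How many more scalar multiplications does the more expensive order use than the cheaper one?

Order (1) = ((A₁·A₂)·((A₃·A₄)·A₅)): (A₁·A₂): 19×50 by 50×10 → 19×10, cost 19·50·10 = 9500; (A₃·A₄): 10×3 by 3×29 → 10×29, cost 10·3·29 = 870; ((A₃·A₄)·A₅): 10×29 by 29×33 → 10×33, cost 10·29·33 = 9570; cumulative 10440; ((A₁·A₂)·((A₃·A₄)·A₅)): 19×10 by 10×33 → 19×33, cost 19·10·33 = 6270; cumulative 26210. Total 26210.
Order (2) = (((A₁·A₂)·A₃)·(A₄·A₅)): (A₁·A₂): 19×50 by 50×10 → 19×10, cost 19·50·10 = 9500; ((A₁·A₂)·A₃): 19×10 by 10×3 → 19×3, cost 19·10·3 = 570; cumulative 10070; (A₄·A₅): 3×29 by 29×33 → 3×33, cost 3·29·33 = 2871; (((A₁·A₂)·A₃)·(A₄·A₅)): 19×3 by 3×33 → 19×33, cost 19·3·33 = 1881; cumulative 14822. Total 14822.
Difference: |26210 − 14822| = 11388.

11388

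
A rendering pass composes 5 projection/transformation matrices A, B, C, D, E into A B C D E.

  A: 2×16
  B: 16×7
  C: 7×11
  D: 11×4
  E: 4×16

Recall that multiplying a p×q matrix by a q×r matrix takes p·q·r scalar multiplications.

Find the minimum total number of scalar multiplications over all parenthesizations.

594

Adjacent pairs: AB = 2·16·7 = 224; BC = 16·7·11 = 1232; CD = 7·11·4 = 308; DE = 11·4·16 = 704.
Length 3: A..C: k=1: 0+1232+2·16·11=1584; k=2: 224+0+2·7·11=378 → min 378 | B..D: k=2: 0+308+16·7·4=756; k=3: 1232+0+16·11·4=1936 → min 756 | C..E: k=3: 0+704+7·11·16=1936; k=4: 308+0+7·4·16=756 → min 756.
Length 4: A..D: k=1: 0+756+2·16·4=884; k=2: 224+308+2·7·4=588; k=3: 378+0+2·11·4=466 → min 466 | B..E: k=2: 0+756+16·7·16=2548; k=3: 1232+704+16·11·16=4752; k=4: 756+0+16·4·16=1780 → min 1780.
Length 5: A..E: k=1: 0+1780+2·16·16=2292; k=2: 224+756+2·7·16=1204; k=3: 378+704+2·11·16=1434; k=4: 466+0+2·4·16=594 → min 594.
Optimal order: ((((A B) C) D) E) with cost 594.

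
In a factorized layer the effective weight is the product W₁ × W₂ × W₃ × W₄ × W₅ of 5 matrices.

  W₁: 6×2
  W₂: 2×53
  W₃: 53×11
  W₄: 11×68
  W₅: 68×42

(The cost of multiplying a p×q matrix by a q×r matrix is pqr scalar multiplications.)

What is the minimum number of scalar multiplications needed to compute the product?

Adjacent pairs: W₁W₂ = 6·2·53 = 636; W₂W₃ = 2·53·11 = 1166; W₃W₄ = 53·11·68 = 39644; W₄W₅ = 11·68·42 = 31416.
Length 3: W₁..W₃: k=1: 0+1166+6·2·11=1298; k=2: 636+0+6·53·11=4134 → min 1298 | W₂..W₄: k=2: 0+39644+2·53·68=46852; k=3: 1166+0+2·11·68=2662 → min 2662 | W₃..W₅: k=3: 0+31416+53·11·42=55902; k=4: 39644+0+53·68·42=191012 → min 55902.
Length 4: W₁..W₄: k=1: 0+2662+6·2·68=3478; k=2: 636+39644+6·53·68=61904; k=3: 1298+0+6·11·68=5786 → min 3478 | W₂..W₅: k=2: 0+55902+2·53·42=60354; k=3: 1166+31416+2·11·42=33506; k=4: 2662+0+2·68·42=8374 → min 8374.
Length 5: W₁..W₅: k=1: 0+8374+6·2·42=8878; k=2: 636+55902+6·53·42=69894; k=3: 1298+31416+6·11·42=35486; k=4: 3478+0+6·68·42=20614 → min 8878.
Optimal order: (W₁ × (((W₂ × W₃) × W₄) × W₅)) with cost 8878.

8878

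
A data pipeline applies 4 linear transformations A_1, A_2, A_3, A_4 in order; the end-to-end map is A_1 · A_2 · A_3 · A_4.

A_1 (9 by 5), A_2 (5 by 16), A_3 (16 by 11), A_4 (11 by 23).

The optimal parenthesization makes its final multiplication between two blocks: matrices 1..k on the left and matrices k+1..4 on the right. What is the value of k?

Adjacent pairs: A_1A_2 = 9·5·16 = 720; A_2A_3 = 5·16·11 = 880; A_3A_4 = 16·11·23 = 4048.
Length 3: A_1..A_3: k=1: 0+880+9·5·11=1375; k=2: 720+0+9·16·11=2304 → min 1375 | A_2..A_4: k=2: 0+4048+5·16·23=5888; k=3: 880+0+5·11·23=2145 → min 2145.
Top-level splits: k=1: (A_1..A_1)·(A_2..A_4) → 0+2145+9·5·23 = 3180; k=2: (A_1..A_2)·(A_3..A_4) → 720+4048+9·16·23 = 8080; k=3: (A_1..A_3)·(A_4..A_4) → 1375+0+9·11·23 = 3652.
Best split is after A_1, i.e. k = 1.

1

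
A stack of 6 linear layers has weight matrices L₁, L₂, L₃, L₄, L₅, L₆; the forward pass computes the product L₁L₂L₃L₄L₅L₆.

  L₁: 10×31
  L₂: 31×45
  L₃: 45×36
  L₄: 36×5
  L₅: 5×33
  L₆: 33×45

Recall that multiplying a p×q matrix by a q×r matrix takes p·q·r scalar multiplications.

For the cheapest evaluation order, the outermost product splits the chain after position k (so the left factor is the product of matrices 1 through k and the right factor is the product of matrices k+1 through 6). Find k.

Adjacent pairs: L₁L₂ = 10·31·45 = 13950; L₂L₃ = 31·45·36 = 50220; L₃L₄ = 45·36·5 = 8100; L₄L₅ = 36·5·33 = 5940; L₅L₆ = 5·33·45 = 7425.
Length 3: L₁..L₃: k=1: 0+50220+10·31·36=61380; k=2: 13950+0+10·45·36=30150 → min 30150 | L₂..L₄: k=2: 0+8100+31·45·5=15075; k=3: 50220+0+31·36·5=55800 → min 15075 | L₃..L₅: k=3: 0+5940+45·36·33=59400; k=4: 8100+0+45·5·33=15525 → min 15525 | L₄..L₆: k=4: 0+7425+36·5·45=15525; k=5: 5940+0+36·33·45=59400 → min 15525.
Length 4: L₁..L₄: k=1: 0+15075+10·31·5=16625; k=2: 13950+8100+10·45·5=24300; k=3: 30150+0+10·36·5=31950 → min 16625 | L₂..L₅: k=2: 0+15525+31·45·33=61560; k=3: 50220+5940+31·36·33=92988; k=4: 15075+0+31·5·33=20190 → min 20190 | L₃..L₆: k=3: 0+15525+45·36·45=88425; k=4: 8100+7425+45·5·45=25650; k=5: 15525+0+45·33·45=82350 → min 25650.
Length 5: L₁..L₅: k=1: 0+20190+10·31·33=30420; k=2: 13950+15525+10·45·33=44325; k=3: 30150+5940+10·36·33=47970; k=4: 16625+0+10·5·33=18275 → min 18275 | L₂..L₆: k=2: 0+25650+31·45·45=88425; k=3: 50220+15525+31·36·45=115965; k=4: 15075+7425+31·5·45=29475; k=5: 20190+0+31·33·45=66225 → min 29475.
Top-level splits: k=1: (L₁..L₁)·(L₂..L₆) → 0+29475+10·31·45 = 43425; k=2: (L₁..L₂)·(L₃..L₆) → 13950+25650+10·45·45 = 59850; k=3: (L₁..L₃)·(L₄..L₆) → 30150+15525+10·36·45 = 61875; k=4: (L₁..L₄)·(L₅..L₆) → 16625+7425+10·5·45 = 26300; k=5: (L₁..L₅)·(L₆..L₆) → 18275+0+10·33·45 = 33125.
Best split is after L₄, i.e. k = 4.

4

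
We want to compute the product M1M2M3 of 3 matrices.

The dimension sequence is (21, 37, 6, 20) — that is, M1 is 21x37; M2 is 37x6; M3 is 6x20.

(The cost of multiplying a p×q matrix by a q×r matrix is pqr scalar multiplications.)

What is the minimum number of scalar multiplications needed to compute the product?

7182

Order (M1(M2M3)): (M2M3): 37×6 by 6×20 → 37×20, cost 37·6·20 = 4440; (M1(M2M3)): 21×37 by 37×20 → 21×20, cost 21·37·20 = 15540; cumulative 19980. Total 19980.
Order ((M1M2)M3): (M1M2): 21×37 by 37×6 → 21×6, cost 21·37·6 = 4662; ((M1M2)M3): 21×6 by 6×20 → 21×20, cost 21·6·20 = 2520; cumulative 7182. Total 7182.
Minimum: 7182.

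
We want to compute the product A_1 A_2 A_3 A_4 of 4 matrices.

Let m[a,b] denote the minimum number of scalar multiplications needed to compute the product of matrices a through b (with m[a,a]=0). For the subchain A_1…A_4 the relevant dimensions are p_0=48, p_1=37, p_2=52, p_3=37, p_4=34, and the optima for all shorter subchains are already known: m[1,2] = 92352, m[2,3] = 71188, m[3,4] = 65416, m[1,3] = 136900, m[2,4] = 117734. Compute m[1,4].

178118

m[1,4] = min over k∈[1,3] of m[1,k]+m[k+1,4]+p_{0}·p_k·p_{4}.
k=1: 0 + 117734 + 48·37·34 = 178118; k=2: 92352 + 65416 + 48·52·34 = 242632; k=3: 136900 + 0 + 48·37·34 = 197284.
Minimum: 178118 at k=1.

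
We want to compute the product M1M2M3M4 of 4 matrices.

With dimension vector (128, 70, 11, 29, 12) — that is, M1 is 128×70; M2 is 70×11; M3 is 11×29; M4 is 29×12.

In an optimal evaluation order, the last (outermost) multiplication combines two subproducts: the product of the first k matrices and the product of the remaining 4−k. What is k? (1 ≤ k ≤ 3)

Adjacent pairs: M1M2 = 128·70·11 = 98560; M2M3 = 70·11·29 = 22330; M3M4 = 11·29·12 = 3828.
Length 3: M1..M3: k=1: 0+22330+128·70·29=282170; k=2: 98560+0+128·11·29=139392 → min 139392 | M2..M4: k=2: 0+3828+70·11·12=13068; k=3: 22330+0+70·29·12=46690 → min 13068.
Top-level splits: k=1: (M1..M1)·(M2..M4) → 0+13068+128·70·12 = 120588; k=2: (M1..M2)·(M3..M4) → 98560+3828+128·11·12 = 119284; k=3: (M1..M3)·(M4..M4) → 139392+0+128·29·12 = 183936.
Best split is after M2, i.e. k = 2.

2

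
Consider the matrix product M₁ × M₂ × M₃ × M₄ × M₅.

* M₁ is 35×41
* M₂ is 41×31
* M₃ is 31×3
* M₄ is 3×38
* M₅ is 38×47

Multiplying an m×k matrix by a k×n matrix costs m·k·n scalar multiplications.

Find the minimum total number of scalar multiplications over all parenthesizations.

18411

Adjacent pairs: M₁M₂ = 35·41·31 = 44485; M₂M₃ = 41·31·3 = 3813; M₃M₄ = 31·3·38 = 3534; M₄M₅ = 3·38·47 = 5358.
Length 3: M₁..M₃: k=1: 0+3813+35·41·3=8118; k=2: 44485+0+35·31·3=47740 → min 8118 | M₂..M₄: k=2: 0+3534+41·31·38=51832; k=3: 3813+0+41·3·38=8487 → min 8487 | M₃..M₅: k=3: 0+5358+31·3·47=9729; k=4: 3534+0+31·38·47=58900 → min 9729.
Length 4: M₁..M₄: k=1: 0+8487+35·41·38=63017; k=2: 44485+3534+35·31·38=89249; k=3: 8118+0+35·3·38=12108 → min 12108 | M₂..M₅: k=2: 0+9729+41·31·47=69466; k=3: 3813+5358+41·3·47=14952; k=4: 8487+0+41·38·47=81713 → min 14952.
Length 5: M₁..M₅: k=1: 0+14952+35·41·47=82397; k=2: 44485+9729+35·31·47=105209; k=3: 8118+5358+35·3·47=18411; k=4: 12108+0+35·38·47=74618 → min 18411.
Optimal order: ((M₁ × (M₂ × M₃)) × (M₄ × M₅)) with cost 18411.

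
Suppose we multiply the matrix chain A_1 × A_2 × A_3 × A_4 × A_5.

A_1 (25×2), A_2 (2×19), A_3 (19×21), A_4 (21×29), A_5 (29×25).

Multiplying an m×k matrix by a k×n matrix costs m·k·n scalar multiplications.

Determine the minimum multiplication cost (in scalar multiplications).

4716

Adjacent pairs: A_1A_2 = 25·2·19 = 950; A_2A_3 = 2·19·21 = 798; A_3A_4 = 19·21·29 = 11571; A_4A_5 = 21·29·25 = 15225.
Length 3: A_1..A_3: k=1: 0+798+25·2·21=1848; k=2: 950+0+25·19·21=10925 → min 1848 | A_2..A_4: k=2: 0+11571+2·19·29=12673; k=3: 798+0+2·21·29=2016 → min 2016 | A_3..A_5: k=3: 0+15225+19·21·25=25200; k=4: 11571+0+19·29·25=25346 → min 25200.
Length 4: A_1..A_4: k=1: 0+2016+25·2·29=3466; k=2: 950+11571+25·19·29=26296; k=3: 1848+0+25·21·29=17073 → min 3466 | A_2..A_5: k=2: 0+25200+2·19·25=26150; k=3: 798+15225+2·21·25=17073; k=4: 2016+0+2·29·25=3466 → min 3466.
Length 5: A_1..A_5: k=1: 0+3466+25·2·25=4716; k=2: 950+25200+25·19·25=38025; k=3: 1848+15225+25·21·25=30198; k=4: 3466+0+25·29·25=21591 → min 4716.
Optimal order: (A_1 × (((A_2 × A_3) × A_4) × A_5)) with cost 4716.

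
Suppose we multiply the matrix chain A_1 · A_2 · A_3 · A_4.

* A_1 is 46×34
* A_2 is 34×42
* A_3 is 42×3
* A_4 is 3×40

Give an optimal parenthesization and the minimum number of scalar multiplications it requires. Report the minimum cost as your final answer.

Adjacent pairs: A_1A_2 = 46·34·42 = 65688; A_2A_3 = 34·42·3 = 4284; A_3A_4 = 42·3·40 = 5040.
Length 3: A_1..A_3: k=1: 0+4284+46·34·3=8976; k=2: 65688+0+46·42·3=71484 → min 8976 | A_2..A_4: k=2: 0+5040+34·42·40=62160; k=3: 4284+0+34·3·40=8364 → min 8364.
Length 4: A_1..A_4: k=1: 0+8364+46·34·40=70924; k=2: 65688+5040+46·42·40=148008; k=3: 8976+0+46·3·40=14496 → min 14496.
Optimal parenthesization: ((A_1 · (A_2 · A_3)) · A_4) with cost 14496.

14496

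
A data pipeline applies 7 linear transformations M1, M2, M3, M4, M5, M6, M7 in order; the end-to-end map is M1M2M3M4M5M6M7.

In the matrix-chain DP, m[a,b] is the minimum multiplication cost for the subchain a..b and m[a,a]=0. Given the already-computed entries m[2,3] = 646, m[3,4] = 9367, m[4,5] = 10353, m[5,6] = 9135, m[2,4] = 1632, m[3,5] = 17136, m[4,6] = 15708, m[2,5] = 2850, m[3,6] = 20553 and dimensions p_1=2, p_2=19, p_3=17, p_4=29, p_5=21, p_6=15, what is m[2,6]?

m[2,6] = min over k∈[2,5] of m[2,k]+m[k+1,6]+p_{1}·p_k·p_{6}.
k=2: 0 + 20553 + 2·19·15 = 21123; k=3: 646 + 15708 + 2·17·15 = 16864; k=4: 1632 + 9135 + 2·29·15 = 11637; k=5: 2850 + 0 + 2·21·15 = 3480.
Minimum: 3480 at k=5.

3480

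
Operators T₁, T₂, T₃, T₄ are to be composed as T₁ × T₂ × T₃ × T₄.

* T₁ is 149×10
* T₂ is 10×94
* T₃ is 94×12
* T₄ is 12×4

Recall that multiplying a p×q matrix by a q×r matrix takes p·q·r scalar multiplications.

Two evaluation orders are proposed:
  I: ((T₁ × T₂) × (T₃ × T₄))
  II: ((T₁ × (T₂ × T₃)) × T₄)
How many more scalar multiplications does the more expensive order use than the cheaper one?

Order I = ((T₁ × T₂) × (T₃ × T₄)): (T₁ × T₂): 149×10 by 10×94 → 149×94, cost 149·10·94 = 140060; (T₃ × T₄): 94×12 by 12×4 → 94×4, cost 94·12·4 = 4512; ((T₁ × T₂) × (T₃ × T₄)): 149×94 by 94×4 → 149×4, cost 149·94·4 = 56024; cumulative 200596. Total 200596.
Order II = ((T₁ × (T₂ × T₃)) × T₄): (T₂ × T₃): 10×94 by 94×12 → 10×12, cost 10·94·12 = 11280; (T₁ × (T₂ × T₃)): 149×10 by 10×12 → 149×12, cost 149·10·12 = 17880; cumulative 29160; ((T₁ × (T₂ × T₃)) × T₄): 149×12 by 12×4 → 149×4, cost 149·12·4 = 7152; cumulative 36312. Total 36312.
Difference: |200596 − 36312| = 164284.

164284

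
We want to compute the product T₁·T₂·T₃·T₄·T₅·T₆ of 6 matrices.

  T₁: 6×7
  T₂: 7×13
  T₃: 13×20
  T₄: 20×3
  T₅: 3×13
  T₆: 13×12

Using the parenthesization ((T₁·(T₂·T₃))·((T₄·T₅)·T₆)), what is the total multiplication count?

(T₂·T₃): 7×13 by 13×20 → 7×20, cost 7·13·20 = 1820
(T₁·(T₂·T₃)): 6×7 by 7×20 → 6×20, cost 6·7·20 = 840; cumulative 2660
(T₄·T₅): 20×3 by 3×13 → 20×13, cost 20·3·13 = 780
((T₄·T₅)·T₆): 20×13 by 13×12 → 20×12, cost 20·13·12 = 3120; cumulative 3900
((T₁·(T₂·T₃))·((T₄·T₅)·T₆)): 6×20 by 20×12 → 6×12, cost 6·20·12 = 1440; cumulative 8000
Total: 8000 scalar multiplications.

8000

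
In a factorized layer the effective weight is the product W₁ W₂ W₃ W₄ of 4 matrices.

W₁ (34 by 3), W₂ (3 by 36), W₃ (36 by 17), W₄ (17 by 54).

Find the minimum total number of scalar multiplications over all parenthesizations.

Adjacent pairs: W₁W₂ = 34·3·36 = 3672; W₂W₃ = 3·36·17 = 1836; W₃W₄ = 36·17·54 = 33048.
Length 3: W₁..W₃: k=1: 0+1836+34·3·17=3570; k=2: 3672+0+34·36·17=24480 → min 3570 | W₂..W₄: k=2: 0+33048+3·36·54=38880; k=3: 1836+0+3·17·54=4590 → min 4590.
Length 4: W₁..W₄: k=1: 0+4590+34·3·54=10098; k=2: 3672+33048+34·36·54=102816; k=3: 3570+0+34·17·54=34782 → min 10098.
Optimal order: (W₁ ((W₂ W₃) W₄)) with cost 10098.

10098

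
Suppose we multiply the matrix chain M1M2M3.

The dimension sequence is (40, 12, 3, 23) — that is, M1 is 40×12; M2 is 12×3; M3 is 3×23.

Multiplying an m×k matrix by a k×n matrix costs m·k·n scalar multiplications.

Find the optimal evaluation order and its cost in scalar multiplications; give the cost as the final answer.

(M1(M2M3)): cost 11868.
((M1M2)M3): cost 4200.
Optimal: ((M1M2)M3) with cost 4200.

4200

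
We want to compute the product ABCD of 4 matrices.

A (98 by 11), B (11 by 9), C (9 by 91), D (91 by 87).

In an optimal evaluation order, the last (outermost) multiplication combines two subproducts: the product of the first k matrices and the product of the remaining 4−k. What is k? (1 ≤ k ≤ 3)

Adjacent pairs: AB = 98·11·9 = 9702; BC = 11·9·91 = 9009; CD = 9·91·87 = 71253.
Length 3: A..C: k=1: 0+9009+98·11·91=107107; k=2: 9702+0+98·9·91=89964 → min 89964 | B..D: k=2: 0+71253+11·9·87=79866; k=3: 9009+0+11·91·87=96096 → min 79866.
Top-level splits: k=1: (A..A)·(B..D) → 0+79866+98·11·87 = 173652; k=2: (A..B)·(C..D) → 9702+71253+98·9·87 = 157689; k=3: (A..C)·(D..D) → 89964+0+98·91·87 = 865830.
Best split is after B, i.e. k = 2.

2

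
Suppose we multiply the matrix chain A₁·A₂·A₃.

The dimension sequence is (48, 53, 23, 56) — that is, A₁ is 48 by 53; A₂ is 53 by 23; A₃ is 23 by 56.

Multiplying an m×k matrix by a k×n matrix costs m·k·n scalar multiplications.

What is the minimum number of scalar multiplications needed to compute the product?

Order (A₁·(A₂·A₃)): (A₂·A₃): 53×23 by 23×56 → 53×56, cost 53·23·56 = 68264; (A₁·(A₂·A₃)): 48×53 by 53×56 → 48×56, cost 48·53·56 = 142464; cumulative 210728. Total 210728.
Order ((A₁·A₂)·A₃): (A₁·A₂): 48×53 by 53×23 → 48×23, cost 48·53·23 = 58512; ((A₁·A₂)·A₃): 48×23 by 23×56 → 48×56, cost 48·23·56 = 61824; cumulative 120336. Total 120336.
Minimum: 120336.

120336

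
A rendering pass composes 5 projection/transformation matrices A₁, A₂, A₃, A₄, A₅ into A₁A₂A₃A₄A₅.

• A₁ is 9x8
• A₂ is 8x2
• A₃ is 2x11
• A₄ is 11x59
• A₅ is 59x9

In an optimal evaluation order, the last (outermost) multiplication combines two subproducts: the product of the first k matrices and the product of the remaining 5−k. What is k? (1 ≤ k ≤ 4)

Adjacent pairs: A₁A₂ = 9·8·2 = 144; A₂A₃ = 8·2·11 = 176; A₃A₄ = 2·11·59 = 1298; A₄A₅ = 11·59·9 = 5841.
Length 3: A₁..A₃: k=1: 0+176+9·8·11=968; k=2: 144+0+9·2·11=342 → min 342 | A₂..A₄: k=2: 0+1298+8·2·59=2242; k=3: 176+0+8·11·59=5368 → min 2242 | A₃..A₅: k=3: 0+5841+2·11·9=6039; k=4: 1298+0+2·59·9=2360 → min 2360.
Length 4: A₁..A₄: k=1: 0+2242+9·8·59=6490; k=2: 144+1298+9·2·59=2504; k=3: 342+0+9·11·59=6183 → min 2504 | A₂..A₅: k=2: 0+2360+8·2·9=2504; k=3: 176+5841+8·11·9=6809; k=4: 2242+0+8·59·9=6490 → min 2504.
Top-level splits: k=1: (A₁..A₁)·(A₂..A₅) → 0+2504+9·8·9 = 3152; k=2: (A₁..A₂)·(A₃..A₅) → 144+2360+9·2·9 = 2666; k=3: (A₁..A₃)·(A₄..A₅) → 342+5841+9·11·9 = 7074; k=4: (A₁..A₄)·(A₅..A₅) → 2504+0+9·59·9 = 7283.
Best split is after A₂, i.e. k = 2.

2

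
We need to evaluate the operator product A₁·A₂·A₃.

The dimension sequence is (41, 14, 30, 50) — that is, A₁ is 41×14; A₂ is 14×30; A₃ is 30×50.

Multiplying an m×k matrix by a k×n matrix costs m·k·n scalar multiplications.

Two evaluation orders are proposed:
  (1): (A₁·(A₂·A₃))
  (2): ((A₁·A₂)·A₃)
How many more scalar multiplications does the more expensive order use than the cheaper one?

Order (1) = (A₁·(A₂·A₃)): (A₂·A₃): 14×30 by 30×50 → 14×50, cost 14·30·50 = 21000; (A₁·(A₂·A₃)): 41×14 by 14×50 → 41×50, cost 41·14·50 = 28700; cumulative 49700. Total 49700.
Order (2) = ((A₁·A₂)·A₃): (A₁·A₂): 41×14 by 14×30 → 41×30, cost 41·14·30 = 17220; ((A₁·A₂)·A₃): 41×30 by 30×50 → 41×50, cost 41·30·50 = 61500; cumulative 78720. Total 78720.
Difference: |49700 − 78720| = 29020.

29020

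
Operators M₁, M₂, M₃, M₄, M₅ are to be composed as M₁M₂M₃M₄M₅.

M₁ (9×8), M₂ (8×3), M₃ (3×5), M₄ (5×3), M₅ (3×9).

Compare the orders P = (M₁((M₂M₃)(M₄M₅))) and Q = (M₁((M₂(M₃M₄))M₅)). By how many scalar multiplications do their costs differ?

Order P = (M₁((M₂M₃)(M₄M₅))): (M₂M₃): 8×3 by 3×5 → 8×5, cost 8·3·5 = 120; (M₄M₅): 5×3 by 3×9 → 5×9, cost 5·3·9 = 135; ((M₂M₃)(M₄M₅)): 8×5 by 5×9 → 8×9, cost 8·5·9 = 360; cumulative 615; (M₁((M₂M₃)(M₄M₅))): 9×8 by 8×9 → 9×9, cost 9·8·9 = 648; cumulative 1263. Total 1263.
Order Q = (M₁((M₂(M₃M₄))M₅)): (M₃M₄): 3×5 by 5×3 → 3×3, cost 3·5·3 = 45; (M₂(M₃M₄)): 8×3 by 3×3 → 8×3, cost 8·3·3 = 72; cumulative 117; ((M₂(M₃M₄))M₅): 8×3 by 3×9 → 8×9, cost 8·3·9 = 216; cumulative 333; (M₁((M₂(M₃M₄))M₅)): 9×8 by 8×9 → 9×9, cost 9·8·9 = 648; cumulative 981. Total 981.
Difference: |1263 − 981| = 282.

282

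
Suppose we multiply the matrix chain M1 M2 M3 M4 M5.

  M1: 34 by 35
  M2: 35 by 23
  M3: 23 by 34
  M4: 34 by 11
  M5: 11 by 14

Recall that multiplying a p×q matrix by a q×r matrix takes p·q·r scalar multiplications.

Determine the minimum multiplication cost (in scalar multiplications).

Adjacent pairs: M1M2 = 34·35·23 = 27370; M2M3 = 35·23·34 = 27370; M3M4 = 23·34·11 = 8602; M4M5 = 34·11·14 = 5236.
Length 3: M1..M3: k=1: 0+27370+34·35·34=67830; k=2: 27370+0+34·23·34=53958 → min 53958 | M2..M4: k=2: 0+8602+35·23·11=17457; k=3: 27370+0+35·34·11=40460 → min 17457 | M3..M5: k=3: 0+5236+23·34·14=16184; k=4: 8602+0+23·11·14=12144 → min 12144.
Length 4: M1..M4: k=1: 0+17457+34·35·11=30547; k=2: 27370+8602+34·23·11=44574; k=3: 53958+0+34·34·11=66674 → min 30547 | M2..M5: k=2: 0+12144+35·23·14=23414; k=3: 27370+5236+35·34·14=49266; k=4: 17457+0+35·11·14=22847 → min 22847.
Length 5: M1..M5: k=1: 0+22847+34·35·14=39507; k=2: 27370+12144+34·23·14=50462; k=3: 53958+5236+34·34·14=75378; k=4: 30547+0+34·11·14=35783 → min 35783.
Optimal order: ((M1 (M2 (M3 M4))) M5) with cost 35783.

35783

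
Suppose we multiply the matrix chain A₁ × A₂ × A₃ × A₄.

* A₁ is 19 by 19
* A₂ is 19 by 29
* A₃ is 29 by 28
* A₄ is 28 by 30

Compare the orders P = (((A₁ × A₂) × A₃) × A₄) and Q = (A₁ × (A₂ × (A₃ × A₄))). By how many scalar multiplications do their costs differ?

9863

Order P = (((A₁ × A₂) × A₃) × A₄): (A₁ × A₂): 19×19 by 19×29 → 19×29, cost 19·19·29 = 10469; ((A₁ × A₂) × A₃): 19×29 by 29×28 → 19×28, cost 19·29·28 = 15428; cumulative 25897; (((A₁ × A₂) × A₃) × A₄): 19×28 by 28×30 → 19×30, cost 19·28·30 = 15960; cumulative 41857. Total 41857.
Order Q = (A₁ × (A₂ × (A₃ × A₄))): (A₃ × A₄): 29×28 by 28×30 → 29×30, cost 29·28·30 = 24360; (A₂ × (A₃ × A₄)): 19×29 by 29×30 → 19×30, cost 19·29·30 = 16530; cumulative 40890; (A₁ × (A₂ × (A₃ × A₄))): 19×19 by 19×30 → 19×30, cost 19·19·30 = 10830; cumulative 51720. Total 51720.
Difference: |41857 − 51720| = 9863.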